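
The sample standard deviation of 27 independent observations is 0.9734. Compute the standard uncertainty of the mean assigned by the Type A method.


u_A = s / sqrt(n)
u_A = 0.9734 / sqrt(27)
u_A = 0.9734 / 5.1961524
u_A = 0.1873

0.1873


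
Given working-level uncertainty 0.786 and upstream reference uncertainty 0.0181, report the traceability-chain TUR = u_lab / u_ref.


TUR = u_lab / u_ref
= 0.786 / 0.0181
= 43.4254

43.4254


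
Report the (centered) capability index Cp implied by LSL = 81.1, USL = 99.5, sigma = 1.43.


Cp = (USL - LSL) / (6 * sigma)
= (99.5 - 81.1) / (6 * 1.43)
= 18.4000 / 8.5800
= 2.1445

2.1445


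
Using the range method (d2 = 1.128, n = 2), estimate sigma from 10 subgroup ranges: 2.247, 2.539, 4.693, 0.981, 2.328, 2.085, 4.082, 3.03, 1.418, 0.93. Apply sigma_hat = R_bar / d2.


R_bar = (2.247 + 2.539 + 4.693 + 0.981 + 2.328 + 2.085 + 4.082 + 3.03 + 1.418 + 0.93) / 10
R_bar = 24.333 / 10 = 2.4333
sigma_hat = R_bar / d2 = 2.4333 / 1.128 = 2.1572

2.1572


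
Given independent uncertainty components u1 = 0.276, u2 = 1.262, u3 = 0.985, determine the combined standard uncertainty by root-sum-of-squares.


uc = sqrt(0.276^2 + 1.262^2 + 0.985^2)
uc = sqrt(2.639045)
uc = 1.6245

1.6245


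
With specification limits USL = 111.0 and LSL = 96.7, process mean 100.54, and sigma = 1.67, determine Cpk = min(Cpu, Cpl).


Cpu = (USL - mean) / (3*sigma) = (111.0 - 100.54) / (3*1.67) = 2.0878
Cpl = (mean - LSL) / (3*sigma) = (100.54 - 96.7) / (3*1.67) = 0.7665
Cpk = min(Cpu, Cpl) = 0.7665

0.7665


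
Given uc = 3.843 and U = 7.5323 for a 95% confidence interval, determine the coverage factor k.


k = U / uc
k = 7.5323 / 3.843
k = 1.96

1.96


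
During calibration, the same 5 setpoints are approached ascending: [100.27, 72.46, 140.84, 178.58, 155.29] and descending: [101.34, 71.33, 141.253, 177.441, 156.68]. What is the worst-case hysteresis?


|100.27 - 101.34| = 1.0700
|72.46 - 71.33| = 1.1300
|140.84 - 141.253| = 0.4130
|178.58 - 177.441| = 1.1390
|155.29 - 156.68| = 1.3900
hysteresis = max(diffs) = 1.3900

1.3900


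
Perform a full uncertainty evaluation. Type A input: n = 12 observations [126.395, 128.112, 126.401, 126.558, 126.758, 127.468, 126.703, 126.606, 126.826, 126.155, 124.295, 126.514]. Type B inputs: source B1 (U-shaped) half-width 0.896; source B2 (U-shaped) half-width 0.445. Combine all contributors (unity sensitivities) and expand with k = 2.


mean = (126.395 + 128.112 + 126.401 + 126.558 + 126.758 + 127.468 + 126.703 + 126.606 + 126.826 + 126.155 + 124.295 + 126.514) / 12 = 126.5659167
s = sqrt(sum((x - mean)^2)/(n-1)) = 0.89005357
u_A = s / sqrt(n) = 0.89005357 / sqrt(12) = 0.25693633
u_B1 = 0.896 / sqrt(2) = 0.63356768
u_B2 = 0.445 / sqrt(2) = 0.31466252
uc = sqrt(0.25693633^2 + 0.63356768^2 + 0.31466252^2) = 0.75261995
U = k * uc = 2 * 0.75261995
U = 1.5052

1.5052


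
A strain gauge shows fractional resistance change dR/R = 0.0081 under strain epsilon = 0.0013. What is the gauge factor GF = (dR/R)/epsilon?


GF = (dR/R) / epsilon
= 0.0081 / 0.0013
= 6.2308

6.2308


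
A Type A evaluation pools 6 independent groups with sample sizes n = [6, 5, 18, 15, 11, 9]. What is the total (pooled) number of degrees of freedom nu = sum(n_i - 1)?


nu = sum_i (n_i - 1)
nu = ((6 - 1) + (5 - 1) + (18 - 1) + (15 - 1) + (11 - 1) + (9 - 1))
nu = 5 + 4 + 17 + 14 + 10 + 8
nu = 58

58


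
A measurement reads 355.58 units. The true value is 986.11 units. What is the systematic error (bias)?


Systematic error = measured - true
= 355.58 - 986.11
= -630.5300

-630.5300


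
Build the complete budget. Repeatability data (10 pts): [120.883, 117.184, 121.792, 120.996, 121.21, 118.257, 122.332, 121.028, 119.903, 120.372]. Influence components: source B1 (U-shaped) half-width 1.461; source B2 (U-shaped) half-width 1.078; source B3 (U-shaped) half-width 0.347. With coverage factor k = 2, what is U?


mean = (120.883 + 117.184 + 121.792 + 120.996 + 121.21 + 118.257 + 122.332 + 121.028 + 119.903 + 120.372) / 10 = 120.3957
s = sqrt(sum((x - mean)^2)/(n-1)) = 1.5808574
u_A = s / sqrt(n) = 1.5808574 / sqrt(10) = 0.499911
u_B1 = 1.461 / sqrt(2) = 1.033083
u_B2 = 1.078 / sqrt(2) = 0.76226111
u_B3 = 0.347 / sqrt(2) = 0.24536605
uc = sqrt(0.499911^2 + 1.033083^2 + 0.76226111^2 + 0.24536605^2) = 1.3994349
U = k * uc = 2 * 1.3994349
U = 2.7989

2.7989


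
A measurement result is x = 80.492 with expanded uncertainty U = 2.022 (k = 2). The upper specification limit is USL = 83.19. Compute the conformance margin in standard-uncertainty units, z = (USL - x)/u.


u = U / k = 2.022 / 2 = 1.011
margin = |USL - x| = |83.19 - 80.492| = 2.698
z = margin / u = 2.698 / 1.011
z = 2.6686

2.6686


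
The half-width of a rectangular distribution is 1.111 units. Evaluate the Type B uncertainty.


u_B = half_width / sqrt(3)
u_B = 1.111 / 1.7320508
u_B = 0.6414

0.6414


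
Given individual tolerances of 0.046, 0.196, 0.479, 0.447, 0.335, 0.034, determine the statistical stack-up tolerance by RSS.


RSS = sqrt(0.046^2 + 0.196^2 + 0.479^2 + 0.447^2 + 0.335^2 + 0.034^2)
= sqrt(0.583163)
= 0.7637

0.7637


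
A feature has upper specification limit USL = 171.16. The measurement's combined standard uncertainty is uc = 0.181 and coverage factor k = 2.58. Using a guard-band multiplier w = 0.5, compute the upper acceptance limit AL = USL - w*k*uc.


U = k * uc = 2.58 * 0.181 = 0.46698
guard band g = w * U = 0.5 * 0.46698 = 0.23349
AL = USL - g = 171.16 - 0.23349
AL = 170.9265

170.9265


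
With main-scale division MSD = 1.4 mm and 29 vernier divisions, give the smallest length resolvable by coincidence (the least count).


LC = MSD / n_div
= 1.4 / 29
= 0.0483

0.0483


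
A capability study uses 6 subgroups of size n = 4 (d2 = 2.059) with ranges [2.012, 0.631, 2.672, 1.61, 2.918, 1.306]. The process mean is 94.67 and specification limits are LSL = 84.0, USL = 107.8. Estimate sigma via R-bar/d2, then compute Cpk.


R_bar = (2.012 + 0.631 + 2.672 + 1.61 + 2.918 + 1.306) / 6 = 1.8581667
sigma = R_bar / d2 = 1.8581667 / 2.059 = 0.90246076
Cp = (USL - LSL)/(6*sigma) = (107.8 - 84.0)/(6*0.90246076) = 4.3954
Cpu = (107.8 - 94.67)/(3*0.90246076) = 4.8497
Cpl = (94.67 - 84.0)/(3*0.90246076) = 3.9411
Cpk = min(Cpu, Cpl) = 3.9411

3.9411


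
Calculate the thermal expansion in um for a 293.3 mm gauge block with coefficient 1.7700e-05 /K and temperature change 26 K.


dL = L * alpha * dT
= 293.3 * 1.7700e-05 * 26
= 0.1349767 mm
dL_um = 0.1349767 * 1000 = 134.9767 um

134.9767


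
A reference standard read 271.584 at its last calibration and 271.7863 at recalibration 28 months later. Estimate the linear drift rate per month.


rate = (v2 - v1) / months
= (271.7863 - 271.584) / 28
= 0.2023 / 28
= 0.0072

0.0072


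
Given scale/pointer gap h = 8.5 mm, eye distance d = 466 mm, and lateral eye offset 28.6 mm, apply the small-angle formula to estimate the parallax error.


error = h * offset / d
= 8.5 * 28.6 / 466
= 0.5217

0.5217


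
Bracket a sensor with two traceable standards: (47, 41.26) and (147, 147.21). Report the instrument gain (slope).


slope = (y2 - y1) / (x2 - x1)
= (147.21 - 41.26) / (147 - 47)
= 105.9500 / 100
= 1.0595

1.0595


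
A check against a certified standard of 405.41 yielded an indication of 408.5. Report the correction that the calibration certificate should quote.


Correction = standard - reading
= 405.41 - 408.5
= -3.0900

-3.0900


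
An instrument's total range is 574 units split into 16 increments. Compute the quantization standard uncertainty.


resolution = range / divisions
resolution = 574 / 16 = 35.875
u_res = resolution / (2*sqrt(3))
u_res = 35.875 / 3.4641016
u_res = 10.3562

10.3562


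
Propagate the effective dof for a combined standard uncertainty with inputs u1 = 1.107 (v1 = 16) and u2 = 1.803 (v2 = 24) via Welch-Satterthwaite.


uc = sqrt(u1^2 + u2^2) = sqrt(1.107^2 + 1.803^2) = 2.1157169
v_eff = uc^4 / (u1^4/v1 + u2^4/v2)
= 2.1157169^4 / (1.107^4/16 + 1.803^4/24)
= 20.036886 / 0.53418113
v_eff = 37.5095

37.5095


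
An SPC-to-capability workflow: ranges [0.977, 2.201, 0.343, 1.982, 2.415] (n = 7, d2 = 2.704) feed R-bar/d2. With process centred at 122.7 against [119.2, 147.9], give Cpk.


R_bar = (0.977 + 2.201 + 0.343 + 1.982 + 2.415) / 5 = 1.5836
sigma = R_bar / d2 = 1.5836 / 2.704 = 0.58565089
Cp = (USL - LSL)/(6*sigma) = (147.9 - 119.2)/(6*0.58565089) = 8.1676
Cpu = (147.9 - 122.7)/(3*0.58565089) = 14.3430
Cpl = (122.7 - 119.2)/(3*0.58565089) = 1.9921
Cpk = min(Cpu, Cpl) = 1.9921

1.9921


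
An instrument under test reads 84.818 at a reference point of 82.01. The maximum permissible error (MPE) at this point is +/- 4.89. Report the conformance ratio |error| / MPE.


e = indication - reference = 84.818 - 82.01 = 2.8080
|e| = 2.8080
ratio = |e| / MPE = 2.8080 / 4.89
ratio = 0.5742

0.5742


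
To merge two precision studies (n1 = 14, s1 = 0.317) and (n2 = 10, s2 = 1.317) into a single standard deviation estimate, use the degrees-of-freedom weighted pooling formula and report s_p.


s_p = sqrt(((n1-1)*s1^2 + (n2-1)*s2^2) / (n1+n2-2))
numerator = (14-1)*0.317^2 + (10-1)*1.317^2 = 1.306357 + 15.610401 = 16.916758
denominator = 14 + 10 - 2 = 22
s_p^2 = 16.916758 / 22 = 0.76894355
s_p = sqrt(0.76894355) = 0.8769

0.8769


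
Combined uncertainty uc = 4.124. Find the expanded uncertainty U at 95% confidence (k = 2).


U = k * uc
U = 2 * 4.124
U = 8.2480

8.2480


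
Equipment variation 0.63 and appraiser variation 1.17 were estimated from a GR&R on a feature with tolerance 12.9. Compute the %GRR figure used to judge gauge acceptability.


GRR = sqrt(EV^2 + AV^2) = sqrt(0.63^2 + 1.17^2) = 1.3288341
%GRR = GRR / tol * 100 = 1.3288341 / 12.9 * 100
%GRR = 10.3010

10.3010


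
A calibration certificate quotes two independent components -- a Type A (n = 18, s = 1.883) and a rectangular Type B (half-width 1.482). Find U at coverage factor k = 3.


u_A = s / sqrt(n) = 1.883 / sqrt(18) = 0.44382736
u_B = half_width / sqrt(3) = 1.482 / sqrt(3) = 0.8556331
uc = sqrt(u_A^2 + u_B^2) = sqrt(0.44382736^2 + 0.8556331^2) = 0.96389352
U = k * uc = 3 * 0.96389352
U = 2.8917

2.8917


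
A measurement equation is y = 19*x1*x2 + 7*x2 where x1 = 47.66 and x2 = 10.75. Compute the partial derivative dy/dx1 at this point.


y = 19*x1*x2 + 7*x2
dy/dx1 = 19*x2
Evaluate at x2 = 10.75: c1 = 19 * 10.75
c1 = 204.2500

204.2500


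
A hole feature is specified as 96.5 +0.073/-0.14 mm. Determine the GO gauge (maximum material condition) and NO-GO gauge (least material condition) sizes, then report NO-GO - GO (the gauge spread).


GO = nominal - lower_tol (smallest hole = maximum material condition)
GO = 96.5 - 0.14 = 96.36
NO-GO = nominal + upper_tol (largest hole = least material condition)
NO-GO = 96.5 + 0.073 = 96.573
spread = NO-GO - GO = 96.573 - 96.36 = 0.2130

0.2130


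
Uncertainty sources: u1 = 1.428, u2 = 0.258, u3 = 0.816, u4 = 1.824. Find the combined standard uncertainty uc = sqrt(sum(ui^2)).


uc = sqrt(1.428^2 + 0.258^2 + 0.816^2 + 1.824^2)
uc = sqrt(6.09858)
uc = 2.4695

2.4695


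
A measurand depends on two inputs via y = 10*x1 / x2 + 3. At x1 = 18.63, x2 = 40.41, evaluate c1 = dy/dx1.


y = 10*x1 / x2 + 3
dy/dx1 = 10/x2
Evaluate at x2 = 40.41: c1 = 10 / 40.41
c1 = 0.2475

0.2475


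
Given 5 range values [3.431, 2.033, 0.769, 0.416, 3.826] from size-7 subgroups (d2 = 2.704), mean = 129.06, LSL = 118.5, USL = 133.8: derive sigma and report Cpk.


R_bar = (3.431 + 2.033 + 0.769 + 0.416 + 3.826) / 5 = 2.095
sigma = R_bar / d2 = 2.095 / 2.704 = 0.77477811
Cp = (USL - LSL)/(6*sigma) = (133.8 - 118.5)/(6*0.77477811) = 3.2913
Cpu = (133.8 - 129.06)/(3*0.77477811) = 2.0393
Cpl = (129.06 - 118.5)/(3*0.77477811) = 4.5432
Cpk = min(Cpu, Cpl) = 2.0393

2.0393


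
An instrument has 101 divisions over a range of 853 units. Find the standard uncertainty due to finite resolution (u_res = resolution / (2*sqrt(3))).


resolution = range / divisions
resolution = 853 / 101 = 8.4455446
u_res = resolution / (2*sqrt(3))
u_res = 8.4455446 / 3.4641016
u_res = 2.4380

2.4380


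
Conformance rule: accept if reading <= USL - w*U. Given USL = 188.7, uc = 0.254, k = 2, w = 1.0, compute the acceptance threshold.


U = k * uc = 2 * 0.254 = 0.508
guard band g = w * U = 1.0 * 0.508 = 0.508
AL = USL - g = 188.7 - 0.508
AL = 188.1920

188.1920


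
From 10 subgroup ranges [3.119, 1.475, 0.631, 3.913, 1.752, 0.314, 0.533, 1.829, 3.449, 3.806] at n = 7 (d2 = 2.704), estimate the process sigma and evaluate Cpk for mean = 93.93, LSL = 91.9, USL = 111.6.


R_bar = (3.119 + 1.475 + 0.631 + 3.913 + 1.752 + 0.314 + 0.533 + 1.829 + 3.449 + 3.806) / 10 = 2.0821
sigma = R_bar / d2 = 2.0821 / 2.704 = 0.7700074
Cp = (USL - LSL)/(6*sigma) = (111.6 - 91.9)/(6*0.7700074) = 4.2640
Cpu = (111.6 - 93.93)/(3*0.7700074) = 7.6493
Cpl = (93.93 - 91.9)/(3*0.7700074) = 0.8788
Cpk = min(Cpu, Cpl) = 0.8788

0.8788


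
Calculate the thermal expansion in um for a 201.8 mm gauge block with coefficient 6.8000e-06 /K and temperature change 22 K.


dL = L * alpha * dT
= 201.8 * 6.8000e-06 * 22
= 0.0301893 mm
dL_um = 0.0301893 * 1000 = 30.1893 um

30.1893


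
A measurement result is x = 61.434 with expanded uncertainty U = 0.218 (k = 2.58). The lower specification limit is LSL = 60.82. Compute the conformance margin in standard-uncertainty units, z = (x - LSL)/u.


u = U / k = 0.218 / 2.58 = 0.084496124
margin = |LSL - x| = |60.82 - 61.434| = 0.614
z = margin / u = 0.614 / 0.084496124
z = 7.2666

7.2666


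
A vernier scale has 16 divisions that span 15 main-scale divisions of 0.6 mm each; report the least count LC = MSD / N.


LC = MSD / n_div
= 0.6 / 16
= 0.0375

0.0375


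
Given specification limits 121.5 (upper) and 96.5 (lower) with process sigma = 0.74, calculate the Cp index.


Cp = (USL - LSL) / (6 * sigma)
= (121.5 - 96.5) / (6 * 0.74)
= 25.0000 / 4.4400
= 5.6306

5.6306


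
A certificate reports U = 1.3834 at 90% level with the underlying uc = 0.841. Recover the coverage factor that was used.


k = U / uc
k = 1.3834 / 0.841
k = 1.645

1.645


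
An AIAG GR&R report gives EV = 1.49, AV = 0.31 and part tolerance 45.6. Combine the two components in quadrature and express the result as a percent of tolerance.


GRR = sqrt(EV^2 + AV^2) = sqrt(1.49^2 + 0.31^2) = 1.5219067
%GRR = GRR / tol * 100 = 1.5219067 / 45.6 * 100
%GRR = 3.3375

3.3375


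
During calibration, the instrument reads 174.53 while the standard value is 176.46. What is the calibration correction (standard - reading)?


Correction = standard - reading
= 176.46 - 174.53
= 1.9300

1.9300


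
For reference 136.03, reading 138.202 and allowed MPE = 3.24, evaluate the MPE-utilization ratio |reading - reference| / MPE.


e = indication - reference = 138.202 - 136.03 = 2.1720
|e| = 2.1720
ratio = |e| / MPE = 2.1720 / 3.24
ratio = 0.6704

0.6704


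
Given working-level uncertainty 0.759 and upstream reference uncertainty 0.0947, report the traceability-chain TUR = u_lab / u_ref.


TUR = u_lab / u_ref
= 0.759 / 0.0947
= 8.0148

8.0148


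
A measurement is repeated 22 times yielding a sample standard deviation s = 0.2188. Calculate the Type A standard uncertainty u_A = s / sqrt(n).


u_A = s / sqrt(n)
u_A = 0.2188 / sqrt(22)
u_A = 0.2188 / 4.6904158
u_A = 0.0466

0.0466


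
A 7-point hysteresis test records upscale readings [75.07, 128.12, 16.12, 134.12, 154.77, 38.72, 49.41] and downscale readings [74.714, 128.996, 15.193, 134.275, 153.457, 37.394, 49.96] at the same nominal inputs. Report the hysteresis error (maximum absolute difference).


|75.07 - 74.714| = 0.3560
|128.12 - 128.996| = 0.8760
|16.12 - 15.193| = 0.9270
|134.12 - 134.275| = 0.1550
|154.77 - 153.457| = 1.3130
|38.72 - 37.394| = 1.3260
|49.41 - 49.96| = 0.5500
hysteresis = max(diffs) = 1.3260

1.3260


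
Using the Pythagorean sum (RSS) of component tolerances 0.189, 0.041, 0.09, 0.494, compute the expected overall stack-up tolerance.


RSS = sqrt(0.189^2 + 0.041^2 + 0.09^2 + 0.494^2)
= sqrt(0.289538)
= 0.5381

0.5381


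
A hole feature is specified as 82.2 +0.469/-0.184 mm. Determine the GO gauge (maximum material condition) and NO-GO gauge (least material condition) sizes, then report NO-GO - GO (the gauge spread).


GO = nominal - lower_tol (smallest hole = maximum material condition)
GO = 82.2 - 0.184 = 82.016
NO-GO = nominal + upper_tol (largest hole = least material condition)
NO-GO = 82.2 + 0.469 = 82.669
spread = NO-GO - GO = 82.669 - 82.016 = 0.6530

0.6530


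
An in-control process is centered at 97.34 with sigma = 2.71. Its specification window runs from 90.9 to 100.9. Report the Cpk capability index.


Cpu = (USL - mean) / (3*sigma) = (100.9 - 97.34) / (3*2.71) = 0.4379
Cpl = (mean - LSL) / (3*sigma) = (97.34 - 90.9) / (3*2.71) = 0.7921
Cpk = min(Cpu, Cpl) = 0.4379

0.4379


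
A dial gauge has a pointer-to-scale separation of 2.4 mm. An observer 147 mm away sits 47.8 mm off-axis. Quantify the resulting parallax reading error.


error = h * offset / d
= 2.4 * 47.8 / 147
= 0.7804

0.7804


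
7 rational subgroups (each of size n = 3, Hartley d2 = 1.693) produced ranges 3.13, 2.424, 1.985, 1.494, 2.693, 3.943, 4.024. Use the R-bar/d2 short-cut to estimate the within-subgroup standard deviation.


R_bar = (3.13 + 2.424 + 1.985 + 1.494 + 2.693 + 3.943 + 4.024) / 7
R_bar = 19.693 / 7 = 2.8132857
sigma_hat = R_bar / d2 = 2.8132857 / 1.693 = 1.6617

1.6617


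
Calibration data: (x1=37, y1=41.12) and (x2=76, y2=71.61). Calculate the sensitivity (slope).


slope = (y2 - y1) / (x2 - x1)
= (71.61 - 41.12) / (76 - 37)
= 30.4900 / 39
= 0.7818

0.7818


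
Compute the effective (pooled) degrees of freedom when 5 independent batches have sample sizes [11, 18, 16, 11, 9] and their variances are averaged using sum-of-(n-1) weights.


nu = sum_i (n_i - 1)
nu = ((11 - 1) + (18 - 1) + (16 - 1) + (11 - 1) + (9 - 1))
nu = 10 + 17 + 15 + 10 + 8
nu = 60

60


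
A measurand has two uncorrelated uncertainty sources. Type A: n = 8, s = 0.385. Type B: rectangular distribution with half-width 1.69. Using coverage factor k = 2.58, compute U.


u_A = s / sqrt(n) = 0.385 / sqrt(8) = 0.13611806
u_B = half_width / sqrt(3) = 1.69 / sqrt(3) = 0.97572195
uc = sqrt(u_A^2 + u_B^2) = sqrt(0.13611806^2 + 0.97572195^2) = 0.98517077
U = k * uc = 2.58 * 0.98517077
U = 2.5417

2.5417


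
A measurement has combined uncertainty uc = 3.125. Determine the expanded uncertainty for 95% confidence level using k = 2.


U = k * uc
U = 2 * 3.125
U = 6.2500

6.2500


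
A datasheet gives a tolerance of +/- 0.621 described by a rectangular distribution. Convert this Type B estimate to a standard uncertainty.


u_B = half_width / sqrt(3)
u_B = 0.621 / 1.7320508
u_B = 0.3585

0.3585


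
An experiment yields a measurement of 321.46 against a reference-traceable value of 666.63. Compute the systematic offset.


Systematic error = measured - true
= 321.46 - 666.63
= -345.1700

-345.1700


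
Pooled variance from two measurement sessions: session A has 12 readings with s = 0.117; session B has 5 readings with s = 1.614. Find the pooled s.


s_p = sqrt(((n1-1)*s1^2 + (n2-1)*s2^2) / (n1+n2-2))
numerator = (12-1)*0.117^2 + (5-1)*1.614^2 = 0.150579 + 10.419984 = 10.570563
denominator = 12 + 5 - 2 = 15
s_p^2 = 10.570563 / 15 = 0.7047042
s_p = sqrt(0.7047042) = 0.8395

0.8395


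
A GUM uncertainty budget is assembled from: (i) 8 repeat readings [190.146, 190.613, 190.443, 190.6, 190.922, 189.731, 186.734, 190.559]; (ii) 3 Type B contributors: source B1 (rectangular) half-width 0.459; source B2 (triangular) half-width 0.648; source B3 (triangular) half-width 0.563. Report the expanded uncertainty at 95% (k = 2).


mean = (190.146 + 190.613 + 190.443 + 190.6 + 190.922 + 189.731 + 186.734 + 190.559) / 8 = 189.9685
s = sqrt(sum((x - mean)^2)/(n-1)) = 1.3547313
u_A = s / sqrt(n) = 1.3547313 / sqrt(8) = 0.47896984
u_B1 = 0.459 / sqrt(3) = 0.26500377
u_B2 = 0.648 / sqrt(6) = 0.26454489
u_B3 = 0.563 / sqrt(6) = 0.22984379
uc = sqrt(0.47896984^2 + 0.26500377^2 + 0.26454489^2 + 0.22984379^2) = 0.64996252
U = k * uc = 2 * 0.64996252
U = 1.2999

1.2999


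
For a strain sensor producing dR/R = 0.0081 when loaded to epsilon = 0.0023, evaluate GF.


GF = (dR/R) / epsilon
= 0.0081 / 0.0023
= 3.5217

3.5217


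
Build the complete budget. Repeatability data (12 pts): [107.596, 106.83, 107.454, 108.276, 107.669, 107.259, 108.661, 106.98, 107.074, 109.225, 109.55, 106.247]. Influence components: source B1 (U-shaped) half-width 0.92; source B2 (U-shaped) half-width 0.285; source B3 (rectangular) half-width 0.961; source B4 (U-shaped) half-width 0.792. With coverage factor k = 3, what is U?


mean = (107.596 + 106.83 + 107.454 + 108.276 + 107.669 + 107.259 + 108.661 + 106.98 + 107.074 + 109.225 + 109.55 + 106.247) / 12 = 107.7350833
s = sqrt(sum((x - mean)^2)/(n-1)) = 1.0015357
u_A = s / sqrt(n) = 1.0015357 / sqrt(12) = 0.28911845
u_B1 = 0.92 / sqrt(2) = 0.65053824
u_B2 = 0.285 / sqrt(2) = 0.20152543
u_B3 = 0.961 / sqrt(3) = 0.55483361
u_B4 = 0.792 / sqrt(2) = 0.56002857
uc = sqrt(0.28911845^2 + 0.65053824^2 + 0.20152543^2 + 0.55483361^2 + 0.56002857^2) = 1.0811449
U = k * uc = 3 * 1.0811449
U = 3.2434

3.2434


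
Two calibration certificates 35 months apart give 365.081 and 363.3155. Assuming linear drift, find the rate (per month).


rate = (v2 - v1) / months
= (363.3155 - 365.081) / 35
= -1.7655 / 35
= -0.0504

-0.0504


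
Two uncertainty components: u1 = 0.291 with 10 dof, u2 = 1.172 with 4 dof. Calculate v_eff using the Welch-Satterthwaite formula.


uc = sqrt(u1^2 + u2^2) = sqrt(0.291^2 + 1.172^2) = 1.2075864
v_eff = uc^4 / (u1^4/v1 + u2^4/v2)
= 1.2075864^4 / (0.291^4/10 + 1.172^4/4)
= 2.1265366 / 0.47240034
v_eff = 4.5016

4.5016


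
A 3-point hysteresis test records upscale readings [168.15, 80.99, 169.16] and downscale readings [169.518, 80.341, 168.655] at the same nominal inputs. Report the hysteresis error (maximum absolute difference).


|168.15 - 169.518| = 1.3680
|80.99 - 80.341| = 0.6490
|169.16 - 168.655| = 0.5050
hysteresis = max(diffs) = 1.3680

1.3680


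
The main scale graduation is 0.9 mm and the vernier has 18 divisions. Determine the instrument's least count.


LC = MSD / n_div
= 0.9 / 18
= 0.0500

0.0500


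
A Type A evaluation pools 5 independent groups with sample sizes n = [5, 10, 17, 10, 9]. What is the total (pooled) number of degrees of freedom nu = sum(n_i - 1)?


nu = sum_i (n_i - 1)
nu = ((5 - 1) + (10 - 1) + (17 - 1) + (10 - 1) + (9 - 1))
nu = 4 + 9 + 16 + 9 + 8
nu = 46

46


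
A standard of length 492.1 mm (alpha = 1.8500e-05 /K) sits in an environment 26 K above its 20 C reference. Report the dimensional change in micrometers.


dL = L * alpha * dT
= 492.1 * 1.8500e-05 * 26
= 0.2367001 mm
dL_um = 0.2367001 * 1000 = 236.7001 um

236.7001


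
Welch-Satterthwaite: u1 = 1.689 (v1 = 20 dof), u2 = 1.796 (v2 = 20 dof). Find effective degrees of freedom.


uc = sqrt(u1^2 + u2^2) = sqrt(1.689^2 + 1.796^2) = 2.4654284
v_eff = uc^4 / (u1^4/v1 + u2^4/v2)
= 2.4654284^4 / (1.689^4/20 + 1.796^4/20)
= 36.946183 / 0.92713078
v_eff = 39.8500

39.8500


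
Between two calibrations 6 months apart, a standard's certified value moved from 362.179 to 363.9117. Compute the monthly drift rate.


rate = (v2 - v1) / months
= (363.9117 - 362.179) / 6
= 1.7327 / 6
= 0.2888

0.2888


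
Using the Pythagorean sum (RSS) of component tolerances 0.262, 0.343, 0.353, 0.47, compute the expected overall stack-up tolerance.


RSS = sqrt(0.262^2 + 0.343^2 + 0.353^2 + 0.47^2)
= sqrt(0.531802)
= 0.7292

0.7292


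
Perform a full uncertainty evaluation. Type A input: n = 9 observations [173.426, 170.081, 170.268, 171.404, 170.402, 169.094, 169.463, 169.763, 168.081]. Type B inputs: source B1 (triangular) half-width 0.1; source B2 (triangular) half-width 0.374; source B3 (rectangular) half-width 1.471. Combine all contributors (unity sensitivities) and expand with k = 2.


mean = (173.426 + 170.081 + 170.268 + 171.404 + 170.402 + 169.094 + 169.463 + 169.763 + 168.081) / 9 = 170.2202222
s = sqrt(sum((x - mean)^2)/(n-1)) = 1.5149313
u_A = s / sqrt(n) = 1.5149313 / sqrt(9) = 0.5049771
u_B1 = 0.1 / sqrt(6) = 0.040824829
u_B2 = 0.374 / sqrt(6) = 0.15268486
u_B3 = 1.471 / sqrt(3) = 0.84928225
uc = sqrt(0.5049771^2 + 0.040824829^2 + 0.15268486^2 + 0.84928225^2) = 1.0006306
U = k * uc = 2 * 1.0006306
U = 2.0013

2.0013


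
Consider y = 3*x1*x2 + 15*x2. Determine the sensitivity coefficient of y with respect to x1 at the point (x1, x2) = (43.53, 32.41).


y = 3*x1*x2 + 15*x2
dy/dx1 = 3*x2
Evaluate at x2 = 32.41: c1 = 3 * 32.41
c1 = 97.2300

97.2300


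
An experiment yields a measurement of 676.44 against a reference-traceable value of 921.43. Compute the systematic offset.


Systematic error = measured - true
= 676.44 - 921.43
= -244.9900

-244.9900


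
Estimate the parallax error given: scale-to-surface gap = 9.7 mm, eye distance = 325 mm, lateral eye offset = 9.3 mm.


error = h * offset / d
= 9.7 * 9.3 / 325
= 0.2776

0.2776


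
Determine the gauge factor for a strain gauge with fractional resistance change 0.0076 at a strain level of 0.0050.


GF = (dR/R) / epsilon
= 0.0076 / 0.0050
= 1.5200

1.5200


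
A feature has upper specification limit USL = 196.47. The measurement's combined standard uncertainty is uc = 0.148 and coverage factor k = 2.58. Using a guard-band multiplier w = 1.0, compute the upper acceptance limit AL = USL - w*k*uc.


U = k * uc = 2.58 * 0.148 = 0.38184
guard band g = w * U = 1.0 * 0.38184 = 0.38184
AL = USL - g = 196.47 - 0.38184
AL = 196.0882

196.0882


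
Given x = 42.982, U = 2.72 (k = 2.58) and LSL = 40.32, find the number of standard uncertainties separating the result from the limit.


u = U / k = 2.72 / 2.58 = 1.0542636
margin = |LSL - x| = |40.32 - 42.982| = 2.662
z = margin / u = 2.662 / 1.0542636
z = 2.5250

2.5250


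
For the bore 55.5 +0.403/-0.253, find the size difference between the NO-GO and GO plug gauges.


GO = nominal - lower_tol (smallest hole = maximum material condition)
GO = 55.5 - 0.253 = 55.247
NO-GO = nominal + upper_tol (largest hole = least material condition)
NO-GO = 55.5 + 0.403 = 55.903
spread = NO-GO - GO = 55.903 - 55.247 = 0.6560

0.6560


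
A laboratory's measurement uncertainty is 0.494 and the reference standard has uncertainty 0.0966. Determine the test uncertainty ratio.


TUR = u_lab / u_ref
= 0.494 / 0.0966
= 5.1139

5.1139


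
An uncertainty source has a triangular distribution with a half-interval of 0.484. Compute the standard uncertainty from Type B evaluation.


u_B = half_width / sqrt(6)
u_B = 0.484 / 2.4494897
u_B = 0.1976

0.1976


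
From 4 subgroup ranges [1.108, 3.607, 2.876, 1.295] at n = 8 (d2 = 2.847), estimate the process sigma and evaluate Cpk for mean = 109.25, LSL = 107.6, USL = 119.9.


R_bar = (1.108 + 3.607 + 2.876 + 1.295) / 4 = 2.2215
sigma = R_bar / d2 = 2.2215 / 2.847 = 0.78029505
Cp = (USL - LSL)/(6*sigma) = (119.9 - 107.6)/(6*0.78029505) = 2.6272
Cpu = (119.9 - 109.25)/(3*0.78029505) = 4.5496
Cpl = (109.25 - 107.6)/(3*0.78029505) = 0.7049
Cpk = min(Cpu, Cpl) = 0.7049

0.7049


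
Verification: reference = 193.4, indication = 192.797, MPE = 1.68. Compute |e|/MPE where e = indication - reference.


e = indication - reference = 192.797 - 193.4 = -0.6030
|e| = 0.6030
ratio = |e| / MPE = 0.6030 / 1.68
ratio = 0.3589

0.3589


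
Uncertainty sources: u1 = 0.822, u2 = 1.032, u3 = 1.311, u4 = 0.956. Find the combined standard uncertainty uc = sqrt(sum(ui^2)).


uc = sqrt(0.822^2 + 1.032^2 + 1.311^2 + 0.956^2)
uc = sqrt(4.373365)
uc = 2.0913

2.0913


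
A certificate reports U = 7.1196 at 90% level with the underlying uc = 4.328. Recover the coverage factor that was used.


k = U / uc
k = 7.1196 / 4.328
k = 1.645

1.645


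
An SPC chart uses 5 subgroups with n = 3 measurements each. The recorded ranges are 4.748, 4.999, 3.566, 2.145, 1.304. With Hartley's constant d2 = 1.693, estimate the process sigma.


R_bar = (4.748 + 4.999 + 3.566 + 2.145 + 1.304) / 5
R_bar = 16.762 / 5 = 3.3524
sigma_hat = R_bar / d2 = 3.3524 / 1.693 = 1.9802

1.9802


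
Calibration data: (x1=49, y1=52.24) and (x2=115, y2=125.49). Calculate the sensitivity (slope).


slope = (y2 - y1) / (x2 - x1)
= (125.49 - 52.24) / (115 - 49)
= 73.2500 / 66
= 1.1098

1.1098


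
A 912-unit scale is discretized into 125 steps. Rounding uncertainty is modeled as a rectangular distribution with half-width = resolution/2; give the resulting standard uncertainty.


resolution = range / divisions
resolution = 912 / 125 = 7.296
u_res = resolution / (2*sqrt(3))
u_res = 7.296 / 3.4641016
u_res = 2.1062

2.1062


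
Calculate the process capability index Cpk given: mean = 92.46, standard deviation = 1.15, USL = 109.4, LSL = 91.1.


Cpu = (USL - mean) / (3*sigma) = (109.4 - 92.46) / (3*1.15) = 4.9101
Cpl = (mean - LSL) / (3*sigma) = (92.46 - 91.1) / (3*1.15) = 0.3942
Cpk = min(Cpu, Cpl) = 0.3942

0.3942


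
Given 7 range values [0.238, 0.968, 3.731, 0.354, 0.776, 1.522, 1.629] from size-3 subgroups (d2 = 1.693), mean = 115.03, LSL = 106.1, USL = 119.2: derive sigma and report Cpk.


R_bar = (0.238 + 0.968 + 3.731 + 0.354 + 0.776 + 1.522 + 1.629) / 7 = 1.3168571
sigma = R_bar / d2 = 1.3168571 / 1.693 = 0.77782463
Cp = (USL - LSL)/(6*sigma) = (119.2 - 106.1)/(6*0.77782463) = 2.8070
Cpu = (119.2 - 115.03)/(3*0.77782463) = 1.7870
Cpl = (115.03 - 106.1)/(3*0.77782463) = 3.8269
Cpk = min(Cpu, Cpl) = 1.7870

1.7870


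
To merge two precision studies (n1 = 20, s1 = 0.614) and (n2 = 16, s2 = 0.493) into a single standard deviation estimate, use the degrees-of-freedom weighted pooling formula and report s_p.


s_p = sqrt(((n1-1)*s1^2 + (n2-1)*s2^2) / (n1+n2-2))
numerator = (20-1)*0.614^2 + (16-1)*0.493^2 = 7.162924 + 3.645735 = 10.808659
denominator = 20 + 16 - 2 = 34
s_p^2 = 10.808659 / 34 = 0.31790174
s_p = sqrt(0.31790174) = 0.5638

0.5638


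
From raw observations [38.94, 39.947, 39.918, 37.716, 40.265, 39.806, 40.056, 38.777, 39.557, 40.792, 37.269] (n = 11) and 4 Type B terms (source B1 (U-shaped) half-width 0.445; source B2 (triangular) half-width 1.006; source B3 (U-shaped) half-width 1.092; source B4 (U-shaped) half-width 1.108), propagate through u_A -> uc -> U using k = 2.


mean = (38.94 + 39.947 + 39.918 + 37.716 + 40.265 + 39.806 + 40.056 + 38.777 + 39.557 + 40.792 + 37.269) / 11 = 39.36754545
s = sqrt(sum((x - mean)^2)/(n-1)) = 1.0880442
u_A = s / sqrt(n) = 1.0880442 / sqrt(11) = 0.32805767
u_B1 = 0.445 / sqrt(2) = 0.31466252
u_B2 = 1.006 / sqrt(6) = 0.41069778
u_B3 = 1.092 / sqrt(2) = 0.77216061
u_B4 = 1.108 / sqrt(2) = 0.78347431
uc = sqrt(0.32805767^2 + 0.31466252^2 + 0.41069778^2 + 0.77216061^2 + 0.78347431^2) = 1.2591152
U = k * uc = 2 * 1.2591152
U = 2.5182

2.5182


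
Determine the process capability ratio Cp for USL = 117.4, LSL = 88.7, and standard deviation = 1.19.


Cp = (USL - LSL) / (6 * sigma)
= (117.4 - 88.7) / (6 * 1.19)
= 28.7000 / 7.1400
= 4.0196

4.0196


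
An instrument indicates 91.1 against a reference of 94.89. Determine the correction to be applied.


Correction = standard - reading
= 94.89 - 91.1
= 3.7900

3.7900


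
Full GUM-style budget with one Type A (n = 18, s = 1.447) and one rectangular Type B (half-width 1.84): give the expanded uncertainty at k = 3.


u_A = s / sqrt(n) = 1.447 / sqrt(18) = 0.34106117
u_B = half_width / sqrt(3) = 1.84 / sqrt(3) = 1.0623245
uc = sqrt(u_A^2 + u_B^2) = sqrt(0.34106117^2 + 1.0623245^2) = 1.1157312
U = k * uc = 3 * 1.1157312
U = 3.3472

3.3472


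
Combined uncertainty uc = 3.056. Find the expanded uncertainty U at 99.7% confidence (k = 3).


U = k * uc
U = 3 * 3.056
U = 9.1680

9.1680


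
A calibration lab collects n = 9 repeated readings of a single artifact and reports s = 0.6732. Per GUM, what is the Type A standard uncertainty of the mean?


u_A = s / sqrt(n)
u_A = 0.6732 / sqrt(9)
u_A = 0.6732 / 3
u_A = 0.2244

0.2244


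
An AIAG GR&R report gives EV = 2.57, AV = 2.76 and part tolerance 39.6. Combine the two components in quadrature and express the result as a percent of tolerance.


GRR = sqrt(EV^2 + AV^2) = sqrt(2.57^2 + 2.76^2) = 3.771273
%GRR = GRR / tol * 100 = 3.771273 / 39.6 * 100
%GRR = 9.5234

9.5234


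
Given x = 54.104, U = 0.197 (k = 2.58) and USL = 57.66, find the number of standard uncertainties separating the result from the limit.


u = U / k = 0.197 / 2.58 = 0.076356589
margin = |USL - x| = |57.66 - 54.104| = 3.556
z = margin / u = 3.556 / 0.076356589
z = 46.5710

46.5710


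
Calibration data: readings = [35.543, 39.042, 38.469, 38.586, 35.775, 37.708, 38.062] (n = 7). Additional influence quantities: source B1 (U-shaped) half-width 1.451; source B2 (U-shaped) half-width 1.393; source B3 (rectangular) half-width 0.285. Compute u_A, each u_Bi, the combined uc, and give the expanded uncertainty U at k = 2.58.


mean = (35.543 + 39.042 + 38.469 + 38.586 + 35.775 + 37.708 + 38.062) / 7 = 37.59785714
s = sqrt(sum((x - mean)^2)/(n-1)) = 1.3900642
u_A = s / sqrt(n) = 1.3900642 / sqrt(7) = 0.52539488
u_B1 = 1.451 / sqrt(2) = 1.0260119
u_B2 = 1.393 / sqrt(2) = 0.98499975
u_B3 = 0.285 / sqrt(3) = 0.16454483
uc = sqrt(0.52539488^2 + 1.0260119^2 + 0.98499975^2 + 0.16454483^2) = 1.525136
U = k * uc = 2.58 * 1.525136
U = 3.9349

3.9349


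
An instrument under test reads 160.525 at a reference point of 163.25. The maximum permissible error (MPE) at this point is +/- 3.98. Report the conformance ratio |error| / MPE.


e = indication - reference = 160.525 - 163.25 = -2.7250
|e| = 2.7250
ratio = |e| / MPE = 2.7250 / 3.98
ratio = 0.6847

0.6847


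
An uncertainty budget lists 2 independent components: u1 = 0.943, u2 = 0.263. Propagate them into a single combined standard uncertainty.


uc = sqrt(0.943^2 + 0.263^2)
uc = sqrt(0.958418)
uc = 0.9790

0.9790


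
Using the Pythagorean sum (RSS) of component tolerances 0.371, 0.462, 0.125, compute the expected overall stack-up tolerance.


RSS = sqrt(0.371^2 + 0.462^2 + 0.125^2)
= sqrt(0.36671)
= 0.6056

0.6056


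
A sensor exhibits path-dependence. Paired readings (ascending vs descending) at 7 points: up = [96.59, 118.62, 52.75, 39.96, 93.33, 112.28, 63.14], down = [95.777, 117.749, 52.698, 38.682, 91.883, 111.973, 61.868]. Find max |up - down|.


|96.59 - 95.777| = 0.8130
|118.62 - 117.749| = 0.8710
|52.75 - 52.698| = 0.0520
|39.96 - 38.682| = 1.2780
|93.33 - 91.883| = 1.4470
|112.28 - 111.973| = 0.3070
|63.14 - 61.868| = 1.2720
hysteresis = max(diffs) = 1.4470

1.4470


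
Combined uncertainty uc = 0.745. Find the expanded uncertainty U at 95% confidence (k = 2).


U = k * uc
U = 2 * 0.745
U = 1.4900

1.4900


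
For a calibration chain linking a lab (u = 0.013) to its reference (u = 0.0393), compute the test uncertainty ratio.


TUR = u_lab / u_ref
= 0.013 / 0.0393
= 0.3308

0.3308


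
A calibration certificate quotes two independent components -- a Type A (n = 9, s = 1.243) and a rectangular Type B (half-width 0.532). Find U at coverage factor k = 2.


u_A = s / sqrt(n) = 1.243 / sqrt(9) = 0.41433333
u_B = half_width / sqrt(3) = 0.532 / sqrt(3) = 0.30715034
uc = sqrt(u_A^2 + u_B^2) = sqrt(0.41433333^2 + 0.30715034^2) = 0.51576491
U = k * uc = 2 * 0.51576491
U = 1.0315

1.0315


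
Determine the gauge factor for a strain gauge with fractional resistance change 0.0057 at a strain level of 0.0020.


GF = (dR/R) / epsilon
= 0.0057 / 0.0020
= 2.8500

2.8500


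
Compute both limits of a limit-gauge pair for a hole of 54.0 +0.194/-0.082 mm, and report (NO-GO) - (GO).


GO = nominal - lower_tol (smallest hole = maximum material condition)
GO = 54.0 - 0.082 = 53.918
NO-GO = nominal + upper_tol (largest hole = least material condition)
NO-GO = 54.0 + 0.194 = 54.194
spread = NO-GO - GO = 54.194 - 53.918 = 0.2760

0.2760


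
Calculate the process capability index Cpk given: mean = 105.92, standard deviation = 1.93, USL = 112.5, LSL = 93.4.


Cpu = (USL - mean) / (3*sigma) = (112.5 - 105.92) / (3*1.93) = 1.1364
Cpl = (mean - LSL) / (3*sigma) = (105.92 - 93.4) / (3*1.93) = 2.1623
Cpk = min(Cpu, Cpl) = 1.1364

1.1364


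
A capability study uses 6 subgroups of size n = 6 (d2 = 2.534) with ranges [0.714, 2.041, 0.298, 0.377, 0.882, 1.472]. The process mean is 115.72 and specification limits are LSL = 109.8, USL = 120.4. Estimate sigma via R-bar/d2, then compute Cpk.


R_bar = (0.714 + 2.041 + 0.298 + 0.377 + 0.882 + 1.472) / 6 = 0.964
sigma = R_bar / d2 = 0.964 / 2.534 = 0.3804262
Cp = (USL - LSL)/(6*sigma) = (120.4 - 109.8)/(6*0.3804262) = 4.6439
Cpu = (120.4 - 115.72)/(3*0.3804262) = 4.1007
Cpl = (115.72 - 109.8)/(3*0.3804262) = 5.1872
Cpk = min(Cpu, Cpl) = 4.1007

4.1007


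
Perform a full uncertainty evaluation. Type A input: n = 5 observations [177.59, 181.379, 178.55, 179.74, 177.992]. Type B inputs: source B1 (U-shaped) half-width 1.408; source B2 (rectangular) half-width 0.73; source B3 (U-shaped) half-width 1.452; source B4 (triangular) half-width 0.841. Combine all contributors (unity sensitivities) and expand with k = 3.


mean = (177.59 + 181.379 + 178.55 + 179.74 + 177.992) / 5 = 179.0502
s = sqrt(sum((x - mean)^2)/(n-1)) = 1.5330774
u_A = s / sqrt(n) = 1.5330774 / sqrt(5) = 0.68561306
u_B1 = 1.408 / sqrt(2) = 0.99560635
u_B2 = 0.73 / sqrt(3) = 0.4214657
u_B3 = 1.452 / sqrt(2) = 1.026719
u_B4 = 0.841 / sqrt(6) = 0.34333681
uc = sqrt(0.68561306^2 + 0.99560635^2 + 0.4214657^2 + 1.026719^2 + 0.34333681^2) = 1.6765926
U = k * uc = 3 * 1.6765926
U = 5.0298

5.0298


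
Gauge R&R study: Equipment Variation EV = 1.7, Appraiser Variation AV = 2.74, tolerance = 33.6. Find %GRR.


GRR = sqrt(EV^2 + AV^2) = sqrt(1.7^2 + 2.74^2) = 3.224531
%GRR = GRR / tol * 100 = 3.224531 / 33.6 * 100
%GRR = 9.5968

9.5968


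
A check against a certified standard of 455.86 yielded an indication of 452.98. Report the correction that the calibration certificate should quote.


Correction = standard - reading
= 455.86 - 452.98
= 2.8800

2.8800


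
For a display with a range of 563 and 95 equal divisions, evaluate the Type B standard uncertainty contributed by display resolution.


resolution = range / divisions
resolution = 563 / 95 = 5.9263158
u_res = resolution / (2*sqrt(3))
u_res = 5.9263158 / 3.4641016
u_res = 1.7108

1.7108


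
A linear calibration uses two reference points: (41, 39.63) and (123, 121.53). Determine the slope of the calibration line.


slope = (y2 - y1) / (x2 - x1)
= (121.53 - 39.63) / (123 - 41)
= 81.9000 / 82
= 0.9988

0.9988


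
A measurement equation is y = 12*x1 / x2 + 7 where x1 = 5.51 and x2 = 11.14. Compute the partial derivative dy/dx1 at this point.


y = 12*x1 / x2 + 7
dy/dx1 = 12/x2
Evaluate at x2 = 11.14: c1 = 12 / 11.14
c1 = 1.0772

1.0772


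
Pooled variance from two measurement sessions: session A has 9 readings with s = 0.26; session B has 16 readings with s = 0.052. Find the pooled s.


s_p = sqrt(((n1-1)*s1^2 + (n2-1)*s2^2) / (n1+n2-2))
numerator = (9-1)*0.26^2 + (16-1)*0.052^2 = 0.5408 + 0.04056 = 0.58136
denominator = 9 + 16 - 2 = 23
s_p^2 = 0.58136 / 23 = 0.025276522
s_p = sqrt(0.025276522) = 0.1590

0.1590


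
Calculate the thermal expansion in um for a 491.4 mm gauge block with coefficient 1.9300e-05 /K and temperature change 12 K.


dL = L * alpha * dT
= 491.4 * 1.9300e-05 * 12
= 0.1138082 mm
dL_um = 0.1138082 * 1000 = 113.8082 um

113.8082


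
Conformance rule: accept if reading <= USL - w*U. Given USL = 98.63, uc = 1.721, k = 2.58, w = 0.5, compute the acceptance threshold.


U = k * uc = 2.58 * 1.721 = 4.44018
guard band g = w * U = 0.5 * 4.44018 = 2.22009
AL = USL - g = 98.63 - 2.22009
AL = 96.4099

96.4099


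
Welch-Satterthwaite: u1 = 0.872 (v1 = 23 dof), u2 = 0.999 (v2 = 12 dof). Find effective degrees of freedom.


uc = sqrt(u1^2 + u2^2) = sqrt(0.872^2 + 0.999^2) = 1.3260411
v_eff = uc^4 / (u1^4/v1 + u2^4/v2)
= 1.3260411^4 / (0.872^4/23 + 0.999^4/12)
= 3.0919178 / 0.10813893
v_eff = 28.5921

28.5921
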